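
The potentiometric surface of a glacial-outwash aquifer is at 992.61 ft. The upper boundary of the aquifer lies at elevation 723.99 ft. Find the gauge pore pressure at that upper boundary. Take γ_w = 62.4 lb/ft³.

P ≈ 116 psi

Pressure head at the aquifer top: ψ = h − z = 992.61 − 723.99 = 268.62 ft.
P = γψ/144 = 62.4 × 268.62 / 144 = 116 psi.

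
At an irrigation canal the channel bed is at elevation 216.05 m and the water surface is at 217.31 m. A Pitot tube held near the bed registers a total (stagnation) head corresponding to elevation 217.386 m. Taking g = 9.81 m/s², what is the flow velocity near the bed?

Near the bed, under hydrostatic conditions, the piezometric head (z + ψ) equals the free-surface elevation, 217.31 m.
Velocity head = total − piezometric = 217.386 − 217.31 = 0.076 m.
v = √(2g·h_v) = √(2 × 9.81 × 0.076) = 1.22 m/s.

v ≈ 1.22 m/s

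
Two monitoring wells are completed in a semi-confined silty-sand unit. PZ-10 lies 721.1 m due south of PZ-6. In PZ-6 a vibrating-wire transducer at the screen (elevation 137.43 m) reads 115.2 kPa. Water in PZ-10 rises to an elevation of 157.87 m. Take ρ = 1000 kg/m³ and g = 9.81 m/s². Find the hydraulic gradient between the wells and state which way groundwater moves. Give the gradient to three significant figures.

i ≈ 0.0121; groundwater flows toward the north

Pressure head at PZ-6: ψ = P/(ρg) = 115.2×1000 / (1000 × 9.81) = 11.74 m.
Total head at PZ-6: h = z + ψ = 137.43 + 11.74 = 149.17 m.
Total head at PZ-10: h = 157.87 m (water level in the piezometer is the total head).
Head difference: h(PZ-6) − h(PZ-10) = 149.17 − 157.87 = -8.70 m.
Hydraulic gradient: i = |Δh| / L = 8.70 / 721.1 = 0.0121.
Flow is from higher to lower head: from PZ-10 toward PZ-6, i.e. toward the north.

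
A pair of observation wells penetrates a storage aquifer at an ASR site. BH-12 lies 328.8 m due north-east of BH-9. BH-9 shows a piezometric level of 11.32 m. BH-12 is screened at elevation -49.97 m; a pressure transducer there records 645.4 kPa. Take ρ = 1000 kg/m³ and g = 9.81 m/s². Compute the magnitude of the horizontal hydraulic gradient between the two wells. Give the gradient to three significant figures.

i ≈ 0.0137

Total head at BH-9: h = 11.32 m (water level in the piezometer is the total head).
Pressure head at BH-12: ψ = P/(ρg) = 645.4×1000 / (1000 × 9.81) = 65.79 m.
Total head at BH-12: h = z + ψ = -49.97 + 65.79 = 15.82 m.
Head difference: h(BH-9) − h(BH-12) = 11.32 − 15.82 = -4.50 m.
Hydraulic gradient: i = |Δh| / L = 4.50 / 328.8 = 0.0137.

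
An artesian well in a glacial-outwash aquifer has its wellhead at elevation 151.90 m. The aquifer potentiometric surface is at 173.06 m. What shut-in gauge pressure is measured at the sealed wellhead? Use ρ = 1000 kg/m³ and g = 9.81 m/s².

Head above the cap: Δh = 173.06 − 151.90 = 21.16 m.
P = ρgΔh = 1000 × 9.81 × 21.16 = 207580 Pa ≈ 208 kPa.

P ≈ 208 kPa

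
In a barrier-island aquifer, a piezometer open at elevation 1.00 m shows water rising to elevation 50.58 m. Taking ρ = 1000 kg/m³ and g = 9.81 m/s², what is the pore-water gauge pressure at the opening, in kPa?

P ≈ 486 kPa

Pressure head ψ = h − z = 50.58 − 1.00 = 49.58 m.
P = ρgψ = 1000 × 9.81 × 49.58 = 486380 Pa ≈ 486 kPa.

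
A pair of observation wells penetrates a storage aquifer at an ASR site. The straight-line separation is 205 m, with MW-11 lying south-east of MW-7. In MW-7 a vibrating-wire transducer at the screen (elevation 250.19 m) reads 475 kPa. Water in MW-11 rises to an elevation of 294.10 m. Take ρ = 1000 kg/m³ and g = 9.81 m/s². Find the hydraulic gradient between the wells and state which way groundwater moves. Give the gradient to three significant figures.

i ≈ 0.0220; groundwater flows toward the south-east

Pressure head at MW-7: ψ = P/(ρg) = 475×1000 / (1000 × 9.81) = 48.42 m.
Total head at MW-7: h = z + ψ = 250.19 + 48.42 = 298.61 m.
Total head at MW-11: h = 294.10 m (water level in the piezometer is the total head).
Head difference: h(MW-7) − h(MW-11) = 298.61 − 294.10 = 4.51 m.
Hydraulic gradient: i = |Δh| / L = 4.51 / 205 = 0.0220.
Flow is from higher to lower head: from MW-7 toward MW-11, i.e. toward the south-east.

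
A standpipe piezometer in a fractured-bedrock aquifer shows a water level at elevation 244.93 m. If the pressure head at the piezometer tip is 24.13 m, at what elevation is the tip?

z ≈ 220.80 m

z = h − ψ = 244.93 − 24.13 = 220.80 m.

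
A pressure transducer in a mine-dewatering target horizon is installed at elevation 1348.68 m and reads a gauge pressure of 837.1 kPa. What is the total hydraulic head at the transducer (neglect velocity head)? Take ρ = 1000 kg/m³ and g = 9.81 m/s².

h ≈ 1434.01 m

ψ = P/(ρg) = 837.1×1000 / (1000 × 9.81) = 85.33 m.
h = z + ψ = 1348.68 + 85.33 = 1434.01 m.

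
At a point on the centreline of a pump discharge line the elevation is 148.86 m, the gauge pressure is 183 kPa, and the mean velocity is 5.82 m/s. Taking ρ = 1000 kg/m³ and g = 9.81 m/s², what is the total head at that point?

Pressure head ψ = P/(ρg) = 183×1000 / (1000 × 9.81) = 18.65 m.
Velocity head = v²/(2g) = 5.82² / (2 × 9.81) = 1.726 m.
h = z + ψ + v²/(2g) = 148.86 + 18.65 + 1.726 = 169.24 m.

h ≈ 169.24 m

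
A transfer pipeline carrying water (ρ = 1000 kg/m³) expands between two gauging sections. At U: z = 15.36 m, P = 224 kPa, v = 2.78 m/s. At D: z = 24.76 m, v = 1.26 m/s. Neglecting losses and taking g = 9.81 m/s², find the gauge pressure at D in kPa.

Pressure head at U: ψ₁ = P₁/(ρg) = 224×1000 / (1000 × 9.81) = 22.83 m.
Velocity heads: v₁²/2g = 2.78²/19.62 = 0.394 m; v₂²/2g = 1.26²/19.62 = 0.081 m.
Total head H = z₁ + ψ₁ + v₁²/2g = 15.36 + 22.83 + 0.394 = 38.58 m.
ψ₂ = H − z₂ − v₂²/2g = 38.58 − 24.76 − 0.081 = 13.74 m.
P₂ = ρgψ₂ = 1000 × 9.81 × 13.74 ≈ 135 kPa.

P₂ ≈ 135 kPa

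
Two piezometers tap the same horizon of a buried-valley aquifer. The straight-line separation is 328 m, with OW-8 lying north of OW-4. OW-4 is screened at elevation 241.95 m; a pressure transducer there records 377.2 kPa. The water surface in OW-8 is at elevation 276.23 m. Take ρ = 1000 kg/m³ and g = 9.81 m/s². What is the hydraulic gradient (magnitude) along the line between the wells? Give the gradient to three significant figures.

i ≈ 0.0127

Pressure head at OW-4: ψ = P/(ρg) = 377.2×1000 / (1000 × 9.81) = 38.45 m.
Total head at OW-4: h = z + ψ = 241.95 + 38.45 = 280.40 m.
Total head at OW-8: h = 276.23 m (water level in the piezometer is the total head).
Head difference: h(OW-4) − h(OW-8) = 280.40 − 276.23 = 4.17 m.
Hydraulic gradient: i = |Δh| / L = 4.17 / 328 = 0.0127.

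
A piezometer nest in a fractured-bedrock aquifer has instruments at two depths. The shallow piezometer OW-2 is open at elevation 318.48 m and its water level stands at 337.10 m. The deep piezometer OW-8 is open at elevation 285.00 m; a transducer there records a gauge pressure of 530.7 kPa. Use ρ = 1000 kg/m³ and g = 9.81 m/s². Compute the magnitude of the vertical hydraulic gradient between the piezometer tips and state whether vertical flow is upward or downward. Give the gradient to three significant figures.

Total head at OW-2: h = 337.10 m (water level in the standpipe).
Pressure head at OW-8: ψ = P/(ρg) = 530.7×1000 / (1000 × 9.81) = 54.10 m.
Total head at OW-8: h = z + ψ = 285.00 + 54.10 = 339.10 m.
Δh = h(OW-2) − h(OW-8) = 337.10 − 339.10 = -2.00 m.
Vertical separation Δz = 318.48 − 285.00 = 33.48 m.
|i_v| = |Δh| / Δz = 2.00 / 33.48 = 0.0597.
Head is higher in the deep piezometer, so vertical flow is upward (discharge condition).

|i_v| ≈ 0.0597; vertical flow is upward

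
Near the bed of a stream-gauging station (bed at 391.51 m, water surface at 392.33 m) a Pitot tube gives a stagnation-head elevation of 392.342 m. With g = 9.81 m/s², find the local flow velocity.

Near the bed, under hydrostatic conditions, the piezometric head (z + ψ) equals the free-surface elevation, 392.33 m.
Velocity head = total − piezometric = 392.342 − 392.33 = 0.012 m.
v = √(2g·h_v) = √(2 × 9.81 × 0.012) = 0.485 m/s.

v ≈ 0.485 m/s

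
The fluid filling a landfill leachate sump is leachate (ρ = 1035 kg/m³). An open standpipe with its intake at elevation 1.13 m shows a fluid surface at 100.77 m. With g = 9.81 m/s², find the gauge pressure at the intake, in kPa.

Pressure head ψ = h − z = 100.77 − 1.13 = 99.64 m.
P = ρgψ = 1035 × 9.81 × 99.64 = 1011680 Pa ≈ 1010 kPa.

P ≈ 1010 kPa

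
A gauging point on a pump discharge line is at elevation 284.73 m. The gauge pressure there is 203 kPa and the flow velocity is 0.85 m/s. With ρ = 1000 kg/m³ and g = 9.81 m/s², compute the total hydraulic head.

Pressure head ψ = P/(ρg) = 203×1000 / (1000 × 9.81) = 20.69 m.
Velocity head = v²/(2g) = 0.85² / (2 × 9.81) = 0.037 m.
h = z + ψ + v²/(2g) = 284.73 + 20.69 + 0.037 = 305.46 m.

h ≈ 305.46 m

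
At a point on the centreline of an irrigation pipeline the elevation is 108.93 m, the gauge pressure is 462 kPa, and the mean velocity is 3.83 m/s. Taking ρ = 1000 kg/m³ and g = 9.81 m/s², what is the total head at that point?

Pressure head ψ = P/(ρg) = 462×1000 / (1000 × 9.81) = 47.09 m.
Velocity head = v²/(2g) = 3.83² / (2 × 9.81) = 0.748 m.
h = z + ψ + v²/(2g) = 108.93 + 47.09 + 0.748 = 156.77 m.

h ≈ 156.77 m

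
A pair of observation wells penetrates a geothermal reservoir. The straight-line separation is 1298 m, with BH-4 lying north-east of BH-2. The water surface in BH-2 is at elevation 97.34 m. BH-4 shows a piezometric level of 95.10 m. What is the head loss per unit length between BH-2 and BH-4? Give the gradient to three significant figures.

Total head at BH-2: h = 97.34 m (water level in the piezometer is the total head).
Total head at BH-4: h = 95.10 m (water level in the piezometer is the total head).
Head difference: h(BH-2) − h(BH-4) = 97.34 − 95.10 = 2.24 m.
Hydraulic gradient: i = |Δh| / L = 2.24 / 1298 = 0.00173.

i ≈ 0.00173 m/m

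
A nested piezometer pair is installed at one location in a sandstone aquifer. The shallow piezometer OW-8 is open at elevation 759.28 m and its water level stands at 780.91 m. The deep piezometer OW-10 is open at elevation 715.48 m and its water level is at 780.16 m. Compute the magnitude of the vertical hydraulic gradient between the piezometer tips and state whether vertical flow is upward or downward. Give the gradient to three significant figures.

|i_v| ≈ 0.0171; vertical flow is downward

Total head at OW-8: h = 780.91 m (water level in the standpipe).
Total head at OW-10: h = 780.16 m.
Δh = h(OW-8) − h(OW-10) = 780.91 − 780.16 = 0.75 m.
Vertical separation Δz = 759.28 − 715.48 = 43.80 m.
|i_v| = |Δh| / Δz = 0.75 / 43.80 = 0.0171.
Head is higher in the shallow piezometer, so vertical flow is downward (recharge condition).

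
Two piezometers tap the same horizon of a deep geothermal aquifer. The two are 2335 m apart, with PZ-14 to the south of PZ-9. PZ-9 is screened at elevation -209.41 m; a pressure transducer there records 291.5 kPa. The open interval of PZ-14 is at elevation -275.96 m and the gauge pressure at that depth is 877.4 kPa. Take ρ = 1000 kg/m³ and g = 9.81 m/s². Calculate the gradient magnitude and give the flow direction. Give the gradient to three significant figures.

Pressure head at PZ-9: ψ = P/(ρg) = 291.5×1000 / (1000 × 9.81) = 29.71 m.
Total head at PZ-9: h = z + ψ = -209.41 + 29.71 = -179.70 m.
Pressure head at PZ-14: ψ = P/(ρg) = 877.4×1000 / (1000 × 9.81) = 89.44 m.
Total head at PZ-14: h = z + ψ = -275.96 + 89.44 = -186.52 m.
Head difference: h(PZ-9) − h(PZ-14) = -179.70 − (-186.52) = 6.82 m.
Hydraulic gradient: i = |Δh| / L = 6.82 / 2335 = 0.00292.
Flow is from higher to lower head: from PZ-9 toward PZ-14, i.e. toward the south.

i ≈ 0.00292; groundwater flows toward the south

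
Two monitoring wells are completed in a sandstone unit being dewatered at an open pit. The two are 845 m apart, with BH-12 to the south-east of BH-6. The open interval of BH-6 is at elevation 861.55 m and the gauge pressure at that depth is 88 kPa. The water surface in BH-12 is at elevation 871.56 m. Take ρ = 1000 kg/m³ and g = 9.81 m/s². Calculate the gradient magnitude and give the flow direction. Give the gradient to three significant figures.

i ≈ 0.00123; groundwater flows toward the north-west

Pressure head at BH-6: ψ = P/(ρg) = 88×1000 / (1000 × 9.81) = 8.97 m.
Total head at BH-6: h = z + ψ = 861.55 + 8.97 = 870.52 m.
Total head at BH-12: h = 871.56 m (water level in the piezometer is the total head).
Head difference: h(BH-6) − h(BH-12) = 870.52 − 871.56 = -1.04 m.
Hydraulic gradient: i = |Δh| / L = 1.04 / 845 = 0.00123.
Flow is from higher to lower head: from BH-12 toward BH-6, i.e. toward the north-west.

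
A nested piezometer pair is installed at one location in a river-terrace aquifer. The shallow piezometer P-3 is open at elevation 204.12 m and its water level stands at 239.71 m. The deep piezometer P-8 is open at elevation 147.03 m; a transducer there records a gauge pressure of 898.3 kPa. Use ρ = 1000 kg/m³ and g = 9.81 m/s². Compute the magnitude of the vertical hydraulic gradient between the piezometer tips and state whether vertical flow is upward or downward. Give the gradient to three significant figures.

|i_v| ≈ 0.0194; vertical flow is downward

Total head at P-3: h = 239.71 m (water level in the standpipe).
Pressure head at P-8: ψ = P/(ρg) = 898.3×1000 / (1000 × 9.81) = 91.57 m.
Total head at P-8: h = z + ψ = 147.03 + 91.57 = 238.60 m.
Δh = h(P-3) − h(P-8) = 239.71 − 238.60 = 1.11 m.
Vertical separation Δz = 204.12 − 147.03 = 57.09 m.
|i_v| = |Δh| / Δz = 1.11 / 57.09 = 0.0194.
Head is higher in the shallow piezometer, so vertical flow is downward (recharge condition).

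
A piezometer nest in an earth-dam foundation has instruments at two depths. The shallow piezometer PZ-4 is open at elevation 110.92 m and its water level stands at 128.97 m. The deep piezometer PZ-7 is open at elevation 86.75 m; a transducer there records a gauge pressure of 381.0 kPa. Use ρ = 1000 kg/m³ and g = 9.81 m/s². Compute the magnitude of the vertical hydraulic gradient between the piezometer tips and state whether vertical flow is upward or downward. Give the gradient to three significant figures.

Total head at PZ-4: h = 128.97 m (water level in the standpipe).
Pressure head at PZ-7: ψ = P/(ρg) = 381.0×1000 / (1000 × 9.81) = 38.84 m.
Total head at PZ-7: h = z + ψ = 86.75 + 38.84 = 125.59 m.
Δh = h(PZ-4) − h(PZ-7) = 128.97 − 125.59 = 3.38 m.
Vertical separation Δz = 110.92 − 86.75 = 24.17 m.
|i_v| = |Δh| / Δz = 3.38 / 24.17 = 0.140.
Head is higher in the shallow piezometer, so vertical flow is downward (recharge condition).

|i_v| ≈ 0.140; vertical flow is downward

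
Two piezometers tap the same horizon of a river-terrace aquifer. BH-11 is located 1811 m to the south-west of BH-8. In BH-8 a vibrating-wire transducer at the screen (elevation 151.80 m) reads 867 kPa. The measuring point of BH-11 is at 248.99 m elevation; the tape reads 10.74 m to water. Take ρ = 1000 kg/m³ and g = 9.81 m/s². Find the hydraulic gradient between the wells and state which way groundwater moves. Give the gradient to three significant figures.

i ≈ 0.00107; groundwater flows toward the south-west

Pressure head at BH-8: ψ = P/(ρg) = 867×1000 / (1000 × 9.81) = 88.38 m.
Total head at BH-8: h = z + ψ = 151.80 + 88.38 = 240.18 m.
Total head at BH-11: h = 248.99 − 10.74 = 238.25 m.
Head difference: h(BH-8) − h(BH-11) = 240.18 − 238.25 = 1.93 m.
Hydraulic gradient: i = |Δh| / L = 1.93 / 1811 = 0.00107.
Flow is from higher to lower head: from BH-8 toward BH-11, i.e. toward the south-west.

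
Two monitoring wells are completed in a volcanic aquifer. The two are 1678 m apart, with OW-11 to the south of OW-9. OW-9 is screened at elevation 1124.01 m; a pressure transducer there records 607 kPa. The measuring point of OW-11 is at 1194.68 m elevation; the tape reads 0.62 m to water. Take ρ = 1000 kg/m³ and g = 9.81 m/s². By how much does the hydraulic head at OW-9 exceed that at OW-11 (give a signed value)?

Δh ≈ -8.17 m

Pressure head at OW-9: ψ = P/(ρg) = 607×1000 / (1000 × 9.81) = 61.88 m.
Total head at OW-9: h = z + ψ = 1124.01 + 61.88 = 1185.89 m.
Total head at OW-11: h = 1194.68 − 0.62 = 1194.06 m.
Head difference: h(OW-9) − h(OW-11) = 1185.89 − 1194.06 = -8.17 m.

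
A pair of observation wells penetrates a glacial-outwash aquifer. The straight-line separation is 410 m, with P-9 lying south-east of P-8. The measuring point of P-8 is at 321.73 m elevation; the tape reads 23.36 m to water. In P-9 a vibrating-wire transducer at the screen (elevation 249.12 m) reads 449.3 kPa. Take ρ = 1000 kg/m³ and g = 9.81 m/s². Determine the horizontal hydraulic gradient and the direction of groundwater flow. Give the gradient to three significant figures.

i ≈ 0.00841; groundwater flows toward the south-east

Total head at P-8: h = 321.73 − 23.36 = 298.37 m.
Pressure head at P-9: ψ = P/(ρg) = 449.3×1000 / (1000 × 9.81) = 45.80 m.
Total head at P-9: h = z + ψ = 249.12 + 45.80 = 294.92 m.
Head difference: h(P-8) − h(P-9) = 298.37 − 294.92 = 3.45 m.
Hydraulic gradient: i = |Δh| / L = 3.45 / 410 = 0.00841.
Flow is from higher to lower head: from P-8 toward P-9, i.e. toward the south-east.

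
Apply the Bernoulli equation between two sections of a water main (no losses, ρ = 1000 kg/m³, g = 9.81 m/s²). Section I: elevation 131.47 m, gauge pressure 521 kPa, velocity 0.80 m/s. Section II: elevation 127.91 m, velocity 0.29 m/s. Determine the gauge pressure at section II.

Pressure head at I: ψ₁ = P₁/(ρg) = 521×1000 / (1000 × 9.81) = 53.11 m.
Velocity heads: v₁²/2g = 0.80²/19.62 = 0.033 m; v₂²/2g = 0.29²/19.62 = 0.004 m.
Total head H = z₁ + ψ₁ + v₁²/2g = 131.47 + 53.11 + 0.033 = 184.61 m.
ψ₂ = H − z₂ − v₂²/2g = 184.61 − 127.91 − 0.004 = 56.70 m.
P₂ = ρgψ₂ = 1000 × 9.81 × 56.70 ≈ 556 kPa.

P₂ ≈ 556 kPa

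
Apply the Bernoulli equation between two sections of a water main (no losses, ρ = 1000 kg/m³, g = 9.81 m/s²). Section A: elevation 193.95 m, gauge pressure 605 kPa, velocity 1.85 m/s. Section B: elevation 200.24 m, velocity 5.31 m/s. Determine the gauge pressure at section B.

P₂ ≈ 531 kPa

Pressure head at A: ψ₁ = P₁/(ρg) = 605×1000 / (1000 × 9.81) = 61.67 m.
Velocity heads: v₁²/2g = 1.85²/19.62 = 0.174 m; v₂²/2g = 5.31²/19.62 = 1.437 m.
Total head H = z₁ + ψ₁ + v₁²/2g = 193.95 + 61.67 + 0.174 = 255.79 m.
ψ₂ = H − z₂ − v₂²/2g = 255.79 − 200.24 − 1.437 = 54.11 m.
P₂ = ρgψ₂ = 1000 × 9.81 × 54.11 ≈ 531 kPa.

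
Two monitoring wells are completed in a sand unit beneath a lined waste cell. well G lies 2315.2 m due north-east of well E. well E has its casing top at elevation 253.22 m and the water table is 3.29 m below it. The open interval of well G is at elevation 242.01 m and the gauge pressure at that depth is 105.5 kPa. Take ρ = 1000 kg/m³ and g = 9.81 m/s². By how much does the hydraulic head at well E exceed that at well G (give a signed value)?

Δh ≈ -2.83 m

Total head at well E: h = 253.22 − 3.29 = 249.93 m.
Pressure head at well G: ψ = P/(ρg) = 105.5×1000 / (1000 × 9.81) = 10.75 m.
Total head at well G: h = z + ψ = 242.01 + 10.75 = 252.76 m.
Head difference: h(well E) − h(well G) = 249.93 − 252.76 = -2.83 m.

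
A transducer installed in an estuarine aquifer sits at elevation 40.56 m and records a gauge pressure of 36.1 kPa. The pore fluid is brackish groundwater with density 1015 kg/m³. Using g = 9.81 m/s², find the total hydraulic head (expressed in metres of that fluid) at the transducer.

ψ = P/(ρg) = 36.1×1000 / (1015 × 9.81) = 3.63 m.
h = z + ψ = 40.56 + 3.63 = 44.19 m.

h ≈ 44.19 m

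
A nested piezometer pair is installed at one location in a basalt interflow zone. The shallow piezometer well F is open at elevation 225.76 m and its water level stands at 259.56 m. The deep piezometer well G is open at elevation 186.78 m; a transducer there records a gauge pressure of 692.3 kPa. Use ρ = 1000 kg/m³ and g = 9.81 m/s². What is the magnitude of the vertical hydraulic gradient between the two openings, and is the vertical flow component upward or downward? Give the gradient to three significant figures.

|i_v| ≈ 0.0567; vertical flow is downward

Total head at well F: h = 259.56 m (water level in the standpipe).
Pressure head at well G: ψ = P/(ρg) = 692.3×1000 / (1000 × 9.81) = 70.57 m.
Total head at well G: h = z + ψ = 186.78 + 70.57 = 257.35 m.
Δh = h(well F) − h(well G) = 259.56 − 257.35 = 2.21 m.
Vertical separation Δz = 225.76 − 186.78 = 38.98 m.
|i_v| = |Δh| / Δz = 2.21 / 38.98 = 0.0567.
Head is higher in the shallow piezometer, so vertical flow is downward (recharge condition).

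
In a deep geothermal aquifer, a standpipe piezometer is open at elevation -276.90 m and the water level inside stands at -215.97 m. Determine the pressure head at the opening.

Total head h = -215.97 m (the water-surface elevation in the piezometer).
Pressure head ψ = h − z = -215.97 − (-276.90) = 60.93 m.

ψ ≈ 60.93 m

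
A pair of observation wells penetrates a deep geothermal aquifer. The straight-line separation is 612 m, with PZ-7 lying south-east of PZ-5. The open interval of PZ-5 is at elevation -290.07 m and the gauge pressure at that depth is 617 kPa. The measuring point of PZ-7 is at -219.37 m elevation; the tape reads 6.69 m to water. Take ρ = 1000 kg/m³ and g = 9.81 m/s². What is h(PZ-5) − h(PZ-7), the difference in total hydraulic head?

Pressure head at PZ-5: ψ = P/(ρg) = 617×1000 / (1000 × 9.81) = 62.90 m.
Total head at PZ-5: h = z + ψ = -290.07 + 62.90 = -227.17 m.
Total head at PZ-7: h = -219.37 − 6.69 = -226.06 m.
Head difference: h(PZ-5) − h(PZ-7) = -227.17 − (-226.06) = -1.11 m.

Δh ≈ -1.11 m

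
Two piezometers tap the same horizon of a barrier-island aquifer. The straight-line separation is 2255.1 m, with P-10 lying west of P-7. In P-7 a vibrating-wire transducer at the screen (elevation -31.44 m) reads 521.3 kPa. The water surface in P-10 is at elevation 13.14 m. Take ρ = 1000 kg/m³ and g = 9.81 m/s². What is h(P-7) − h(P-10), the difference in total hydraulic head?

Δh ≈ 8.56 m

Pressure head at P-7: ψ = P/(ρg) = 521.3×1000 / (1000 × 9.81) = 53.14 m.
Total head at P-7: h = z + ψ = -31.44 + 53.14 = 21.70 m.
Total head at P-10: h = 13.14 m (water level in the piezometer is the total head).
Head difference: h(P-7) − h(P-10) = 21.70 − 13.14 = 8.56 m.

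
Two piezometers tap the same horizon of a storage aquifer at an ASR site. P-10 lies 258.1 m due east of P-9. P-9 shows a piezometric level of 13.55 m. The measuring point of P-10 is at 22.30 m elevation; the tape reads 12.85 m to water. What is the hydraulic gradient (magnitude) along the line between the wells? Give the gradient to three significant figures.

i ≈ 0.0159

Total head at P-9: h = 13.55 m (water level in the piezometer is the total head).
Total head at P-10: h = 22.30 − 12.85 = 9.45 m.
Head difference: h(P-9) − h(P-10) = 13.55 − 9.45 = 4.10 m.
Hydraulic gradient: i = |Δh| / L = 4.10 / 258.1 = 0.0159.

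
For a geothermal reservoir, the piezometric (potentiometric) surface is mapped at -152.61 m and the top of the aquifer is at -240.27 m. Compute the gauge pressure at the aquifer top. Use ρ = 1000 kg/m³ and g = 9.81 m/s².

Pressure head at the aquifer top: ψ = h − z = -152.61 − (-240.27) = 87.66 m.
P = ρgψ = 1000 × 9.81 × 87.66 = 859945 Pa ≈ 860 kPa.

P ≈ 860 kPa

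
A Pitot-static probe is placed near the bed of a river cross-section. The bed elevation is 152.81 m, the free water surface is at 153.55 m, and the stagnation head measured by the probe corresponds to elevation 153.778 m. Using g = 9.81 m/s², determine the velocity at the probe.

v ≈ 2.12 m/s

Near the bed, under hydrostatic conditions, the piezometric head (z + ψ) equals the free-surface elevation, 153.55 m.
Velocity head = total − piezometric = 153.778 − 153.55 = 0.228 m.
v = √(2g·h_v) = √(2 × 9.81 × 0.228) = 2.12 m/s.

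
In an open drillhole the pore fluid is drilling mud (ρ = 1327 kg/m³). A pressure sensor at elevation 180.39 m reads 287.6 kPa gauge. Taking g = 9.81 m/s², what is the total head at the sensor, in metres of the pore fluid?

h ≈ 202.48 m

ψ = P/(ρg) = 287.6×1000 / (1327 × 9.81) = 22.09 m.
h = z + ψ = 180.39 + 22.09 = 202.48 m.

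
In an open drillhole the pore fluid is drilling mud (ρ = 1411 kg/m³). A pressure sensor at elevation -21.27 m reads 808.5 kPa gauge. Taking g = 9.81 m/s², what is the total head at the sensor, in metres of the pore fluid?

h ≈ 37.14 m

ψ = P/(ρg) = 808.5×1000 / (1411 × 9.81) = 58.41 m.
h = z + ψ = -21.27 + 58.41 = 37.14 m.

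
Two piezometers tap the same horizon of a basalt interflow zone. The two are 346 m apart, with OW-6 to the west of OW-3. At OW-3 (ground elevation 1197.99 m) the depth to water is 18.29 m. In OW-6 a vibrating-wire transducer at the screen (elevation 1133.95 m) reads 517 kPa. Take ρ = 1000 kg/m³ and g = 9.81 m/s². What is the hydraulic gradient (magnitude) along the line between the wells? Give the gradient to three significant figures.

i ≈ 0.0201

Total head at OW-3: h = 1197.99 − 18.29 = 1179.70 m.
Pressure head at OW-6: ψ = P/(ρg) = 517×1000 / (1000 × 9.81) = 52.70 m.
Total head at OW-6: h = z + ψ = 1133.95 + 52.70 = 1186.65 m.
Head difference: h(OW-3) − h(OW-6) = 1179.70 − 1186.65 = -6.95 m.
Hydraulic gradient: i = |Δh| / L = 6.95 / 346 = 0.0201.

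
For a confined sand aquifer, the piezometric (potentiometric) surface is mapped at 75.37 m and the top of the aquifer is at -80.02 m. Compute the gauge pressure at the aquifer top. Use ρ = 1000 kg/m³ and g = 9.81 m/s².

P ≈ 1520 kPa

Pressure head at the aquifer top: ψ = h − z = 75.37 − (-80.02) = 155.39 m.
P = ρgψ = 1000 × 9.81 × 155.39 = 1524376 Pa ≈ 1520 kPa.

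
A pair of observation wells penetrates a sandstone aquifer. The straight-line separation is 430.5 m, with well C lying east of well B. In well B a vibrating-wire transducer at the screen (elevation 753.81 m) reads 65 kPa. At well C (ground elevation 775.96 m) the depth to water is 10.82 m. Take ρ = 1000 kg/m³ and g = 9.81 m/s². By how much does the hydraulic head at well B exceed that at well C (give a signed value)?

Δh ≈ -4.70 m

Pressure head at well B: ψ = P/(ρg) = 65×1000 / (1000 × 9.81) = 6.63 m.
Total head at well B: h = z + ψ = 753.81 + 6.63 = 760.44 m.
Total head at well C: h = 775.96 − 10.82 = 765.14 m.
Head difference: h(well B) − h(well C) = 760.44 − 765.14 = -4.70 m.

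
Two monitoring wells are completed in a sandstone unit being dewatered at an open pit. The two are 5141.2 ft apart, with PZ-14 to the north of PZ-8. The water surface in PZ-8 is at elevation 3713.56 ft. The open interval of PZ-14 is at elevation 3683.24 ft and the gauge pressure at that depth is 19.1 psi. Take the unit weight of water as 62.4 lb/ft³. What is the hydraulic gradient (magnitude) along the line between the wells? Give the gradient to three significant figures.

i ≈ 0.00268

Total head at PZ-8: h = 3713.56 ft (water level in the piezometer is the total head).
Pressure head at PZ-14: ψ = 144·P/γ = 144 × 19.1 / 62.4 = 44.08 ft.
Total head at PZ-14: h = z + ψ = 3683.24 + 44.08 = 3727.32 ft.
Head difference: h(PZ-8) − h(PZ-14) = 3713.56 − 3727.32 = -13.76 ft.
Hydraulic gradient: i = |Δh| / L = 13.76 / 5141.2 = 0.00268.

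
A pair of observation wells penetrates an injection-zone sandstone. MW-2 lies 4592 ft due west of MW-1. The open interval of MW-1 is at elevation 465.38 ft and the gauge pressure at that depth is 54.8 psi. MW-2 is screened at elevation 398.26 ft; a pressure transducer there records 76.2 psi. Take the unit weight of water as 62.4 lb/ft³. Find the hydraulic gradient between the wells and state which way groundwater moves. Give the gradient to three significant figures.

i ≈ 0.00386; groundwater flows toward the west

Pressure head at MW-1: ψ = 144·P/γ = 144 × 54.8 / 62.4 = 126.46 ft.
Total head at MW-1: h = z + ψ = 465.38 + 126.46 = 591.84 ft.
Pressure head at MW-2: ψ = 144·P/γ = 144 × 76.2 / 62.4 = 175.85 ft.
Total head at MW-2: h = z + ψ = 398.26 + 175.85 = 574.11 ft.
Head difference: h(MW-1) − h(MW-2) = 591.84 − 574.11 = 17.73 ft.
Hydraulic gradient: i = |Δh| / L = 17.73 / 4592 = 0.00386.
Flow is from higher to lower head: from MW-1 toward MW-2, i.e. toward the west.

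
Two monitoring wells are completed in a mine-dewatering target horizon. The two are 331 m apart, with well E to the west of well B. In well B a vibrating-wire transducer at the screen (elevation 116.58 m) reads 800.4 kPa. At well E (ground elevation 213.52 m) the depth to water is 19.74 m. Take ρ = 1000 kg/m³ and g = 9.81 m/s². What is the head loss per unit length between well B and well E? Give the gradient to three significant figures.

i ≈ 0.0133 m/m

Pressure head at well B: ψ = P/(ρg) = 800.4×1000 / (1000 × 9.81) = 81.59 m.
Total head at well B: h = z + ψ = 116.58 + 81.59 = 198.17 m.
Total head at well E: h = 213.52 − 19.74 = 193.78 m.
Head difference: h(well B) − h(well E) = 198.17 − 193.78 = 4.39 m.
Hydraulic gradient: i = |Δh| / L = 4.39 / 331 = 0.0133.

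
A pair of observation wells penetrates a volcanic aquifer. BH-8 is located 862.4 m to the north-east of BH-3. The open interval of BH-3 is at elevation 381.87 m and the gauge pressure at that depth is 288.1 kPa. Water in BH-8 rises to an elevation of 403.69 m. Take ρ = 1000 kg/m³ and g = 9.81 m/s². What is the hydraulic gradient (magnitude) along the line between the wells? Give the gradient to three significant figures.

Pressure head at BH-3: ψ = P/(ρg) = 288.1×1000 / (1000 × 9.81) = 29.37 m.
Total head at BH-3: h = z + ψ = 381.87 + 29.37 = 411.24 m.
Total head at BH-8: h = 403.69 m (water level in the piezometer is the total head).
Head difference: h(BH-3) − h(BH-8) = 411.24 − 403.69 = 7.55 m.
Hydraulic gradient: i = |Δh| / L = 7.55 / 862.4 = 0.00875.

i ≈ 0.00875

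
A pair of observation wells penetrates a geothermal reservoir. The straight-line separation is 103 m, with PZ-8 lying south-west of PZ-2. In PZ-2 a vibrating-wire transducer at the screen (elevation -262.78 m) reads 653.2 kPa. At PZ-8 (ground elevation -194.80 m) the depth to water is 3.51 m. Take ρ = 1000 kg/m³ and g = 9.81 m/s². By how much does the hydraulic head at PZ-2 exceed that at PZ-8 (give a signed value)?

Pressure head at PZ-2: ψ = P/(ρg) = 653.2×1000 / (1000 × 9.81) = 66.59 m.
Total head at PZ-2: h = z + ψ = -262.78 + 66.59 = -196.19 m.
Total head at PZ-8: h = -194.80 − 3.51 = -198.31 m.
Head difference: h(PZ-2) − h(PZ-8) = -196.19 − (-198.31) = 2.12 m.

Δh ≈ 2.12 m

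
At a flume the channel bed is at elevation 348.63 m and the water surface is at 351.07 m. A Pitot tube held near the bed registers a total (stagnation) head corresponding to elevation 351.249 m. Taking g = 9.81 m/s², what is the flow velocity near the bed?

Near the bed, under hydrostatic conditions, the piezometric head (z + ψ) equals the free-surface elevation, 351.07 m.
Velocity head = total − piezometric = 351.249 − 351.07 = 0.179 m.
v = √(2g·h_v) = √(2 × 9.81 × 0.179) = 1.87 m/s.

v ≈ 1.87 m/s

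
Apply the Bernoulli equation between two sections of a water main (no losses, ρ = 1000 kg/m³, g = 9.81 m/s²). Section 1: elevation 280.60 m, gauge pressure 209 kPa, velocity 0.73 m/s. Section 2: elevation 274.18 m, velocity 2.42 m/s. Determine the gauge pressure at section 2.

P₂ ≈ 269 kPa

Pressure head at 1: ψ₁ = P₁/(ρg) = 209×1000 / (1000 × 9.81) = 21.30 m.
Velocity heads: v₁²/2g = 0.73²/19.62 = 0.027 m; v₂²/2g = 2.42²/19.62 = 0.298 m.
Total head H = z₁ + ψ₁ + v₁²/2g = 280.60 + 21.30 + 0.027 = 301.93 m.
ψ₂ = H − z₂ − v₂²/2g = 301.93 − 274.18 − 0.298 = 27.45 m.
P₂ = ρgψ₂ = 1000 × 9.81 × 27.45 ≈ 269 kPa.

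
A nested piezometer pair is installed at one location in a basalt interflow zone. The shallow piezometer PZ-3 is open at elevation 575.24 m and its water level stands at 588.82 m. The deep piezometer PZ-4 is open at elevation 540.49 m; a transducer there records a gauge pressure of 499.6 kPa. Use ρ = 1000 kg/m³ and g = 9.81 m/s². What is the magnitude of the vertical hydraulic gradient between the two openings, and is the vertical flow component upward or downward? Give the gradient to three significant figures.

|i_v| ≈ 0.0748; vertical flow is upward

Total head at PZ-3: h = 588.82 m (water level in the standpipe).
Pressure head at PZ-4: ψ = P/(ρg) = 499.6×1000 / (1000 × 9.81) = 50.93 m.
Total head at PZ-4: h = z + ψ = 540.49 + 50.93 = 591.42 m.
Δh = h(PZ-3) − h(PZ-4) = 588.82 − 591.42 = -2.60 m.
Vertical separation Δz = 575.24 − 540.49 = 34.75 m.
|i_v| = |Δh| / Δz = 2.60 / 34.75 = 0.0748.
Head is higher in the deep piezometer, so vertical flow is upward (discharge condition).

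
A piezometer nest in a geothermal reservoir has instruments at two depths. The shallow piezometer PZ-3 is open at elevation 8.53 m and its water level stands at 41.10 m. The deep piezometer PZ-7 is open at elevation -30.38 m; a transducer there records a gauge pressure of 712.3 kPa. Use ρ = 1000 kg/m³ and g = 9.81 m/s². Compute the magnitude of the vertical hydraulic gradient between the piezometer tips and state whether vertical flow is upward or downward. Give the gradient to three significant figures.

|i_v| ≈ 0.0290; vertical flow is upward

Total head at PZ-3: h = 41.10 m (water level in the standpipe).
Pressure head at PZ-7: ψ = P/(ρg) = 712.3×1000 / (1000 × 9.81) = 72.61 m.
Total head at PZ-7: h = z + ψ = -30.38 + 72.61 = 42.23 m.
Δh = h(PZ-3) − h(PZ-7) = 41.10 − 42.23 = -1.13 m.
Vertical separation Δz = 8.53 − (-30.38) = 38.91 m.
|i_v| = |Δh| / Δz = 1.13 / 38.91 = 0.0290.
Head is higher in the deep piezometer, so vertical flow is upward (discharge condition).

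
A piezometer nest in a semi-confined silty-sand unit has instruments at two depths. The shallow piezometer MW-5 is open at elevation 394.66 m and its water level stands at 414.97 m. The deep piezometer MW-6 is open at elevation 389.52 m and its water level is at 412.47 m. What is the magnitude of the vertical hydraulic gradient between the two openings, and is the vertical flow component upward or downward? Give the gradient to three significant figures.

Total head at MW-5: h = 414.97 m (water level in the standpipe).
Total head at MW-6: h = 412.47 m.
Δh = h(MW-5) − h(MW-6) = 414.97 − 412.47 = 2.50 m.
Vertical separation Δz = 394.66 − 389.52 = 5.14 m.
|i_v| = |Δh| / Δz = 2.50 / 5.14 = 0.486.
Head is higher in the shallow piezometer, so vertical flow is downward (recharge condition).

|i_v| ≈ 0.486; vertical flow is downward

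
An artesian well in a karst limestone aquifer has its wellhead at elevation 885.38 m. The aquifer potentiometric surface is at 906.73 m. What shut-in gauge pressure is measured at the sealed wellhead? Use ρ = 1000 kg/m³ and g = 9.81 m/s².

Head above the cap: Δh = 906.73 − 885.38 = 21.35 m.
P = ρgΔh = 1000 × 9.81 × 21.35 = 209444 Pa ≈ 209 kPa.

P ≈ 209 kPa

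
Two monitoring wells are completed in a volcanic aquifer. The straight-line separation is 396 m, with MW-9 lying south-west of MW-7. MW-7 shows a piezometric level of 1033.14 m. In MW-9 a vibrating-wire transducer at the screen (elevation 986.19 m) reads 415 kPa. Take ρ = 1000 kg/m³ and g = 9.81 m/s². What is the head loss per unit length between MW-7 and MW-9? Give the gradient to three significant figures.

Total head at MW-7: h = 1033.14 m (water level in the piezometer is the total head).
Pressure head at MW-9: ψ = P/(ρg) = 415×1000 / (1000 × 9.81) = 42.30 m.
Total head at MW-9: h = z + ψ = 986.19 + 42.30 = 1028.49 m.
Head difference: h(MW-7) − h(MW-9) = 1033.14 − 1028.49 = 4.65 m.
Hydraulic gradient: i = |Δh| / L = 4.65 / 396 = 0.0117.

i ≈ 0.0117 m/m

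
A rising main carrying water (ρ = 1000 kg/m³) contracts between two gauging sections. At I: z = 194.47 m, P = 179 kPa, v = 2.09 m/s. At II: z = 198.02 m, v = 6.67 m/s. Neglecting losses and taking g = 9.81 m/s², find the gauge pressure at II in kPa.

P₂ ≈ 124 kPa

Pressure head at I: ψ₁ = P₁/(ρg) = 179×1000 / (1000 × 9.81) = 18.25 m.
Velocity heads: v₁²/2g = 2.09²/19.62 = 0.223 m; v₂²/2g = 6.67²/19.62 = 2.268 m.
Total head H = z₁ + ψ₁ + v₁²/2g = 194.47 + 18.25 + 0.223 = 212.94 m.
ψ₂ = H − z₂ − v₂²/2g = 212.94 − 198.02 − 2.268 = 12.65 m.
P₂ = ρgψ₂ = 1000 × 9.81 × 12.65 ≈ 124 kPa.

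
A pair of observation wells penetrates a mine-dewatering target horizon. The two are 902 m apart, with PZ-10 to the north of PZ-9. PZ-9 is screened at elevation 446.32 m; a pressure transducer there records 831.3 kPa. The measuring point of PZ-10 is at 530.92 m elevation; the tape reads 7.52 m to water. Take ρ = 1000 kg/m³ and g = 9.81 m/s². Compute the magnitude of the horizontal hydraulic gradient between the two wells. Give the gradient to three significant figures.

Pressure head at PZ-9: ψ = P/(ρg) = 831.3×1000 / (1000 × 9.81) = 84.74 m.
Total head at PZ-9: h = z + ψ = 446.32 + 84.74 = 531.06 m.
Total head at PZ-10: h = 530.92 − 7.52 = 523.40 m.
Head difference: h(PZ-9) − h(PZ-10) = 531.06 − 523.40 = 7.66 m.
Hydraulic gradient: i = |Δh| / L = 7.66 / 902 = 0.00849.

i ≈ 0.00849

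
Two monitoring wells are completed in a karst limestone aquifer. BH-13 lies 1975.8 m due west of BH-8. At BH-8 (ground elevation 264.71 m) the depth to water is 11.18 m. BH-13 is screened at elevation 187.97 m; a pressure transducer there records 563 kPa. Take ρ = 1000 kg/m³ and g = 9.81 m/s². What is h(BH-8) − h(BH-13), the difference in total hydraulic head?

Total head at BH-8: h = 264.71 − 11.18 = 253.53 m.
Pressure head at BH-13: ψ = P/(ρg) = 563×1000 / (1000 × 9.81) = 57.39 m.
Total head at BH-13: h = z + ψ = 187.97 + 57.39 = 245.36 m.
Head difference: h(BH-8) − h(BH-13) = 253.53 − 245.36 = 8.17 m.

Δh ≈ 8.17 m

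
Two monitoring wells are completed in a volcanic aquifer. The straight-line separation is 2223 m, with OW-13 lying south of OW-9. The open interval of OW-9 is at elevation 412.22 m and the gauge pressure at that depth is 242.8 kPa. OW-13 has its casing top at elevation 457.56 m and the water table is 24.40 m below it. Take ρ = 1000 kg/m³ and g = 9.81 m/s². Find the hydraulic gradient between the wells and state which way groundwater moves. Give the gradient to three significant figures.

i ≈ 0.00171; groundwater flows toward the south

Pressure head at OW-9: ψ = P/(ρg) = 242.8×1000 / (1000 × 9.81) = 24.75 m.
Total head at OW-9: h = z + ψ = 412.22 + 24.75 = 436.97 m.
Total head at OW-13: h = 457.56 − 24.40 = 433.16 m.
Head difference: h(OW-9) − h(OW-13) = 436.97 − 433.16 = 3.81 m.
Hydraulic gradient: i = |Δh| / L = 3.81 / 2223 = 0.00171.
Flow is from higher to lower head: from OW-9 toward OW-13, i.e. toward the south.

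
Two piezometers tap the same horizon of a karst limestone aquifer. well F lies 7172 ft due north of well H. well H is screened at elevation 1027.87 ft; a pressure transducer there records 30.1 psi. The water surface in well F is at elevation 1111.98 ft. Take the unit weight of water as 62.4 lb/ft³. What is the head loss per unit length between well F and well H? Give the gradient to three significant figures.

Pressure head at well H: ψ = 144·P/γ = 144 × 30.1 / 62.4 = 69.46 ft.
Total head at well H: h = z + ψ = 1027.87 + 69.46 = 1097.33 ft.
Total head at well F: h = 1111.98 ft (water level in the piezometer is the total head).
Head difference: h(well H) − h(well F) = 1097.33 − 1111.98 = -14.65 ft.
Hydraulic gradient: i = |Δh| / L = 14.65 / 7172 = 0.00204.

i ≈ 0.00204 ft/ft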